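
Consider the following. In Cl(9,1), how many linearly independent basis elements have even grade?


Even subalgebra dimension = 2^(n-1)
n = 9 + 1 = 10
2^(10 - 1) = 2^9 = 512
Verification: sum of C(10,k) for even k = 1 + 45 + 210 + 210 + 45 + 1 = 512
Result = 512


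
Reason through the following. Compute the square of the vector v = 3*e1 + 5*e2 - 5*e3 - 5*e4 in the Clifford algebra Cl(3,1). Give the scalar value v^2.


v^2 = sum of c_i^2 * e_i^2
Positive signature terms (e_i^2 = +1): 3^2 + 5^2 + (-5)^2 = 59
Negative signature terms (e_j^2 = -1): (-5)^2 = 25
v^2 = 59 - 25 = 34


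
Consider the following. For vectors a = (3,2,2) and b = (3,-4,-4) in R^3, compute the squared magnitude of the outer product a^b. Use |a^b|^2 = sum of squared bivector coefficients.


a wedge b = (a1*b2 - a2*b1)*e12 + (a1*b3 - a3*b1)*e13 + (a2*b3 - a3*b2)*e23
e12 coeff: 3*(-4) - 2*3 = -12 - 6 = -18
e13 coeff: 3*(-4) - 2*3 = -12 - 6 = -18
e23 coeff: 2*(-4) - 2*(-4) = -8 - (-8) = 0
|a wedge b|^2 = (-18)^2 + (-18)^2 + 0^2
= 324 + 324 + 0
= 648


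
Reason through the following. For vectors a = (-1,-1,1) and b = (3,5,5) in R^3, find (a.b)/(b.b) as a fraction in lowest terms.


Projection coefficient = (a . b) / (b . b)
a . b = (-1)*3 + (-1)*5 + 1*5
= -3 + (-5) + 5 = -3
b . b = 3^2 + 5^2 + 5^2
= 9 + 25 + 25 = 59
Coefficient = -3/59
In lowest terms: -3/59


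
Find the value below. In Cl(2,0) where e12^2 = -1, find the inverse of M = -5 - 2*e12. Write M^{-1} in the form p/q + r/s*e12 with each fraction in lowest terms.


M = -5 - 2*e12, where e12^2 = -1.
Since M commutes with its reverse ~M = a - b*e12, M * ~M = a^2 - b^2*e12^2 = a^2 + b^2.
So M^{-1} = ~M / (a^2 + b^2) = (a - b*e12)/(a^2 + b^2).
a^2 + b^2 = 25 + 4 = 29
Scalar part = -5/29 = -5/29
Bivector coeff = 2/29 = 2/29
M^{-1} = -5/29 + 2/29*e12


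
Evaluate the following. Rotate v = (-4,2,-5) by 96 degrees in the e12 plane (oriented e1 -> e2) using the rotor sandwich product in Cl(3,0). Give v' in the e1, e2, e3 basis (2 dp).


Rotor R = cos(48deg) - sin(48deg)*e12
Rotation angle theta = 2 * 48 = 96 degrees in the e12 plane (e1 -> e2).
The component perpendicular to the plane (e3) is invariant: v'_3 = v3 = -5.00
cos(96deg) = -0.1045, sin(96deg) = 0.9945
v'_1 = v1*cos(theta) - v2*sin(theta) = -4*(-0.1045) - 2*0.9945 = -1.57
v'_2 = v1*sin(theta) + v2*cos(theta) = -4*0.9945 + 2*(-0.1045) = -4.19
v' = -1.57*e1 - 4.19*e2 - 5.00*e3


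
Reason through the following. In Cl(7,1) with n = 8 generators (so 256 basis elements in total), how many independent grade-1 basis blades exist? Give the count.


Number of grade-k basis blades in Cl(p,q) with n = p + q is C(n, k).
n = 7 + 1 = 8
C(8, 1) = 8! / (1! * 7!)
= 40320 / (1 * 5040)
= 8


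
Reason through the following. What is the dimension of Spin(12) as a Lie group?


Spin(n) double-covers SO(n); both have Lie algebra so(n) of dimension n(n-1)/2.
n = 12
n(n-1) = 12 * 11 = 132
dim Spin(12) = 132/2 = 66


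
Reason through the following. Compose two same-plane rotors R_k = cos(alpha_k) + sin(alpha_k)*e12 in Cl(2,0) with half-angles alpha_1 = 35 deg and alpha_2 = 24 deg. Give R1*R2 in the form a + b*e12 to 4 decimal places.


Same-plane rotors commute and their half-angles add:
R1*R2 = cos(a1 + a2) + sin(a1 + a2)*e12.
a1 + a2 = 35 + 24 = 59 deg
cos(59 deg) = 0.5150
sin(59 deg) = 0.8572
R1*R2 = 0.5150 + 0.8572*e12


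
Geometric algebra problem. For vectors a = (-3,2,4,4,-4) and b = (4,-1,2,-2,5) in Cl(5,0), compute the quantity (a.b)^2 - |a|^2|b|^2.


a . b = (-3)*4 + 2*(-1) + 4*2 + 4*(-2) + (-4)*5
= -12 + (-2) + 8 + (-8) + (-20) = -34
|a|^2 = (-3)^2 + 2^2 + 4^2 + 4^2 + (-4)^2 = 61
|b|^2 = 4^2 + (-1)^2 + 2^2 + (-2)^2 + 5^2 = 50
(a.b)^2 = (-34)^2 = 1156
|a|^2 * |b|^2 = 61 * 50 = 3050
Result = 1156 - 3050 = -1894


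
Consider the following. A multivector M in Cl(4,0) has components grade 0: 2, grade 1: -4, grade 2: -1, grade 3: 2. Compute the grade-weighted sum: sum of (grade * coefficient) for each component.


Grade-weighted sum = sum of grade_k * coefficient_k
0*2 = 0
1*(-4) = -4
2*(-1) = -2
3*2 = 6
Total = 0 + (-4) + (-2) + 6 = 0


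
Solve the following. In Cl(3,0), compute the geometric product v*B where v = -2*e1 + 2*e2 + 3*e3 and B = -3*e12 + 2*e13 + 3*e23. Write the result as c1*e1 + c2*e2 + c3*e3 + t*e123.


vB has grade-1 (vector) and grade-3 (trivector) parts: vB = (v _| B) + (v ^ B).
Vector part <vB>_1:
  e1: -v2*b12 - v3*b13 = -(2)*(-3) - (3)*(2) = 0
  e2: v1*b12 - v3*b23 = (-2)*(-3) - (3)*(3) = -3
  e3: v1*b13 + v2*b23 = (-2)*(2) + (2)*(3) = 2
Trivector part <vB>_3:
  e123: v1*b23 - v2*b13 + v3*b12 = (-2)*(3) - (2)*(2) + (3)*(-3) = -19
vB = 0*e1 - 3*e2 + 2*e3 - 19*e123


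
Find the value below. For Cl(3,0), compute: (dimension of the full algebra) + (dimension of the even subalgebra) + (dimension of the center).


n = 3 + 0 = 3
Total dim = 2^3 = 8
Even subalgebra dim = 2^2 = 4
n is odd, so center dim = 2
Sum = 8 + 4 + 2 = 14


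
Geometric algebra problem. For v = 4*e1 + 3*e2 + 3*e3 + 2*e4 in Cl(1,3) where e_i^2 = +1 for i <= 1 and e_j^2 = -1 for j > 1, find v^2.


v^2 = sum of c_i^2 * e_i^2
Positive signature terms (e_i^2 = +1): 4^2 = 16
Negative signature terms (e_j^2 = -1): 3^2 + 3^2 + 2^2 = 22
v^2 = 16 - 22 = -6


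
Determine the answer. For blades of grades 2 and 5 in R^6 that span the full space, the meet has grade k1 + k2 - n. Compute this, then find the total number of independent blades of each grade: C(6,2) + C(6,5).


Meet grade = grade(A) + grade(B) - n
= 2 + 5 - 6 = 1
C(6,2) = 15
C(6,5) = 6
dim_A + dim_B = 15 + 6 = 21


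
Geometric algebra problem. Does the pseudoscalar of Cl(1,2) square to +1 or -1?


The pseudoscalar I = e1...e_n (product of all n generators) of Cl(p,q) satisfies I^2 = (-1)^(q + n(n-1)/2).
p = 1, q = 2, n = p + q = 3
n(n-1)/2 = 3 * 2 / 2 = 3
Exponent = q + n(n-1)/2 = 2 + 3 = 5
I^2 = (-1)^5 = -1


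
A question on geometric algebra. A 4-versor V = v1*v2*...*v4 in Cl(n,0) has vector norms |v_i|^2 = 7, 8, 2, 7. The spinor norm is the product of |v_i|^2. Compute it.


Spinor norm N(V) = |v1|^2 * |v2|^2 * ... * |v4|^2
= 7 * 8 * 2 * 7
Running product: 7, 56, 112, 784
N(V) = 784


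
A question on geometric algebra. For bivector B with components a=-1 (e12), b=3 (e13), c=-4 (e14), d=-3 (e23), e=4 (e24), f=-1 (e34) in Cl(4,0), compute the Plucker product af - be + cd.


Plucker relation: af - be + cd
a*f = (-1)*(-1) = 1
b*e = 3*4 = 12
c*d = (-4)*(-3) = 12
af - be + cd = 1 - 12 + 12
= 1


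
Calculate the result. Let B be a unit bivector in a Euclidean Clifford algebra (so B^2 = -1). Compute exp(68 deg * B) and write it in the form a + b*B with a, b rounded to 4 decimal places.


For a unit bivector B with B^2 = -1, the exponential series gives
e^(theta*B) = cos(theta) + sin(theta)*B (the GA analogue of Euler's formula).
theta = 68 degrees = 1.186824 rad
cos(68 deg) = 0.3746
sin(68 deg) = 0.9272
exp(theta*B) = 0.3746 + 0.9272*B


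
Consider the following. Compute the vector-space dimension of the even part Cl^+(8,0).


Even subalgebra dimension = 2^(n-1)
n = 8 + 0 = 8
2^(8 - 1) = 2^7 = 128
Verification: sum of C(8,k) for even k = 1 + 28 + 70 + 28 + 1 = 128
Result = 128


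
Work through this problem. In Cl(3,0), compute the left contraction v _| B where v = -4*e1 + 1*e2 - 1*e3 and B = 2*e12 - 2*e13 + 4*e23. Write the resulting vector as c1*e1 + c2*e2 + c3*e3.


Left contraction v _| B = <vB>_1 (grade-1 part of the geometric product vB).
Using e1_|e12 = e2, e2_|e12 = -e1, e1_|e13 = e3, e3_|e13 = -e1, e2_|e23 = e3, e3_|e23 = -e2:
e1 coeff: -v2*b12 - v3*b13 = -(1)*(2) - (-1)*(-2) = -4
e2 coeff: v1*b12 - v3*b23 = (-4)*(2) - (-1)*(4) = -4
e3 coeff: v1*b13 + v2*b23 = (-4)*(-2) + (1)*(4) = 12
v _| B = -4*e1 - 4*e2 + 12*e3


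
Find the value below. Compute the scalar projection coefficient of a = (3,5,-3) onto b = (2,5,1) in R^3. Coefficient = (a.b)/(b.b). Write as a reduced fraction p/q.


Projection coefficient = (a . b) / (b . b)
a . b = 3*2 + 5*5 + (-3)*1
= 6 + 25 + (-3) = 28
b . b = 2^2 + 5^2 + 1^2
= 4 + 25 + 1 = 30
Coefficient = 28/30
In lowest terms: 14/15


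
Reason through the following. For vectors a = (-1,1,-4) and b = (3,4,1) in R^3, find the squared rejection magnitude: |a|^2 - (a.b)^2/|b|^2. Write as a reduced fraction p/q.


|a|^2 = (-1)^2 + 1^2 + (-4)^2 = 18
|b|^2 = 3^2 + 4^2 + 1^2 = 26
a . b = (-1)*3 + 1*4 + (-4)*1 = -3
(a.b)^2 = (-3)^2 = 9
|rej|^2 = 18 - 9/26
= (468 - 9)/26
= 459/26
In lowest terms: 459/26


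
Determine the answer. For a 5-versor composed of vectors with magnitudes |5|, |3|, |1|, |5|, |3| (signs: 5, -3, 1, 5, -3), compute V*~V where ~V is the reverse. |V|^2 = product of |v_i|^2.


Each vector v_i has |v_i|^2 = s_i^2
Squared scales: 5^2 = 25, (-3)^2 = 9, 1^2 = 1, 5^2 = 25, (-3)^2 = 9
|V|^2 = 25 * 9 * 1 * 25 * 9
= 50625


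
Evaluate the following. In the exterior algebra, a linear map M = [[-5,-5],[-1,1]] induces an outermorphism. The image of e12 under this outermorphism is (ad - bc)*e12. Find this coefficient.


The outermorphism of a linear map f sends e1^e2 to f(e1)^f(e2).
f(e1) = -5*e1 - 1*e2
f(e2) = -5*e1 + 1*e2
f(e1) ^ f(e2) = (-5*e1 - 1*e2) ^ (-5*e1 + 1*e2)
= (-5)*1*e12 + (-1)*(-5)*e21
= (-5 - 5)*e12
= -10*e12
Coefficient = -10


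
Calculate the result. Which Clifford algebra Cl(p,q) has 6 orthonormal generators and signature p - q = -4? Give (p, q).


We need p + q = 6 and p - q = -4.
Adding: 2p = 6 + (-4) = 2, so p = 1.
Then q = 6 - 1 = 5.
(p, q) = (1, 5)


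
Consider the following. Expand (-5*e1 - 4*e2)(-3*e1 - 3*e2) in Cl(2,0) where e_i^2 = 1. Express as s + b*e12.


Expand: (-5*e1 - 4*e2)(-3*e1 - 3*e2)
= (-5)*(-3)*e1e1 + (-5)*(-3)*e1e2 + (-4)*(-3)*e2e1 + (-4)*(-3)*e2e2
Using e1^2 = e2^2 = 1, e2e1 = -e1e2:
Scalar part s = (-5)*(-3) + (-4)*(-3) = 15 + 12 = 27
Bivector part b = (-5)*(-3) - (-4)*(-3) = 15 - 12 = 3
uv = 27 + 3*e12


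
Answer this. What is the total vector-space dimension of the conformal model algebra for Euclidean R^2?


The conformal model of R^2 uses Cl(3,1): the 2 Euclidean generators plus two extra orthogonal generators e+ (e+^2 = +1) and e- (e-^2 = -1), from which the null vectors e0, einf are built.
Number of generators m = 2 + 2 = 4.
dim Cl(p,q) = 2^m = 2^4 = 16


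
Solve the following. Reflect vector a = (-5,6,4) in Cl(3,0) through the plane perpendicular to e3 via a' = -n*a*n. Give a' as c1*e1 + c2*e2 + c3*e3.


Reflection formula: a' = -n*a*n, with n = e3 (unit vector, n^2 = 1).
For reflection through hyperplane perp to e3:
The component along e3 flips sign, others stay.
a = (-5, 6, 4)
a' = (-5, 6, -4)
a' = -5*e1 + 6*e2 - 4*e3


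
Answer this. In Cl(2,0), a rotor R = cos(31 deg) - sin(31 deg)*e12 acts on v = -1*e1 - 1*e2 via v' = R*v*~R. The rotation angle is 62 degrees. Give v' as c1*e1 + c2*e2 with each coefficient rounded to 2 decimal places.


Rotor R = cos(31deg) - sin(31deg)*e12
Rotation angle theta = 2 * 31 = 62 degrees
v' = R*v*~R rotates v by theta.
cos(62deg) = 0.4695, sin(62deg) = 0.8829
v'_1 = -1*cos(62deg) - (-1)*sin(62deg)
= -1*0.4695 - (-1)*0.8829
= 0.41
v'_2 = -1*sin(62deg) + (-1)*cos(62deg)
= -1*0.8829 + (-1)*0.4695
= -1.35
v' = 0.41*e1 - 1.35*e2


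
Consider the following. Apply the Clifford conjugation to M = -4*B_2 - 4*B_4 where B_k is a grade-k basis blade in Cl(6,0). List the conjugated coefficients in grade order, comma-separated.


Clifford conjugate sign for grade k: (-1)^(k(k+1)/2)
Grade 2: (-1)^(2*3/2) = (-1)^3 = -1, coeff -4 -> 4
Grade 4: (-1)^(4*5/2) = (-1)^10 = 1, coeff -4 -> -4
Conjugated coefficients: 4, -4


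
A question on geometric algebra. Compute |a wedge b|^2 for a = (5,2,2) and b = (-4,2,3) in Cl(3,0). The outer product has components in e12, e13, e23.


a wedge b = (a1*b2 - a2*b1)*e12 + (a1*b3 - a3*b1)*e13 + (a2*b3 - a3*b2)*e23
e12 coeff: 5*2 - 2*(-4) = 10 - (-8) = 18
e13 coeff: 5*3 - 2*(-4) = 15 - (-8) = 23
e23 coeff: 2*3 - 2*2 = 6 - 4 = 2
|a wedge b|^2 = 18^2 + 23^2 + 2^2
= 324 + 529 + 4
= 857


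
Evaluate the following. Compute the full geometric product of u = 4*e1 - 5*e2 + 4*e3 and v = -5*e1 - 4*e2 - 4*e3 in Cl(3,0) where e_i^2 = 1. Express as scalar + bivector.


In Cl(3,0): e_i^2 = 1, e_ie_j = -e_je_i for i != j.
Scalar part = u . v = 4*(-5) + (-5)*(-4) + 4*(-4)
= -20 + 20 + (-16) = -16
e12 coeff = 4*(-4) - (-5)*(-5) = -16 - 25 = -41
e13 coeff = 4*(-4) - 4*(-5) = -16 - (-20) = 4
e23 coeff = (-5)*(-4) - 4*(-4) = 20 - (-16) = 36
uv = -16 - 41*e12 + 4*e13 + 36*e23


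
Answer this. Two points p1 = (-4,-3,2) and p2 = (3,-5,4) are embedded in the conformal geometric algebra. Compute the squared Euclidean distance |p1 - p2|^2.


p1 - p2 = (-7, 2, -2)
|p1 - p2|^2 = (-7)^2 + 2^2 + (-2)^2
= 49 + 4 + 4
= 57


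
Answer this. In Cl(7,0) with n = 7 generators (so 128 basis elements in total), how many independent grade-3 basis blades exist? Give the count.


Number of grade-k basis blades in Cl(p,q) with n = p + q is C(n, k).
n = 7 + 0 = 7
C(7, 3) = 7! / (3! * 4!)
= 5040 / (6 * 24)
= 35


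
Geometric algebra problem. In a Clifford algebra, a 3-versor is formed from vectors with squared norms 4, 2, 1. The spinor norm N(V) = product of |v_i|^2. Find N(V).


Spinor norm N(V) = |v1|^2 * |v2|^2 * ... * |v3|^2
= 4 * 2 * 1
Running product: 4, 8, 8
N(V) = 8


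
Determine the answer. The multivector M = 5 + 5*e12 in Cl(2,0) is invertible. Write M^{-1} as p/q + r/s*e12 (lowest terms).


M = 5 + 5*e12, where e12^2 = -1.
Since M commutes with its reverse ~M = a - b*e12, M * ~M = a^2 - b^2*e12^2 = a^2 + b^2.
So M^{-1} = ~M / (a^2 + b^2) = (a - b*e12)/(a^2 + b^2).
a^2 + b^2 = 25 + 25 = 50
Scalar part = 5/50 = 1/10
Bivector coeff = -5/50 = -1/10
M^{-1} = 1/10 - 1/10*e12


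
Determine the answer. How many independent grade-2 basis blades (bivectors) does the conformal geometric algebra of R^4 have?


The conformal model of R^4 uses Cl(5,1) with m = 4 + 2 = 6 generators.
Number of grade-2 blades = C(m, 2) = C(6, 2)
= 6*5/2 = 15


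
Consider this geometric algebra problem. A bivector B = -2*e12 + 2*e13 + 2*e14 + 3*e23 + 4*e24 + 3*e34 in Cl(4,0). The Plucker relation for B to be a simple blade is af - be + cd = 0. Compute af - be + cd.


Plucker relation: af - be + cd
a*f = (-2)*3 = -6
b*e = 2*4 = 8
c*d = 2*3 = 6
af - be + cd = -6 - 8 + 6
= -8


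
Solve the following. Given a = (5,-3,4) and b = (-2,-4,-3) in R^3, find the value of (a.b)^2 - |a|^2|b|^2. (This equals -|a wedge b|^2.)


a . b = 5*(-2) + (-3)*(-4) + 4*(-3)
= -10 + 12 + (-12) = -10
|a|^2 = 5^2 + (-3)^2 + 4^2 = 50
|b|^2 = (-2)^2 + (-4)^2 + (-3)^2 = 29
(a.b)^2 = (-10)^2 = 100
|a|^2 * |b|^2 = 50 * 29 = 1450
Result = 100 - 1450 = -1350


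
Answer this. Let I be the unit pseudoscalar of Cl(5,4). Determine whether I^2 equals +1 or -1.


The pseudoscalar I = e1...e_n (product of all n generators) of Cl(p,q) satisfies I^2 = (-1)^(q + n(n-1)/2).
p = 5, q = 4, n = p + q = 9
n(n-1)/2 = 9 * 8 / 2 = 36
Exponent = q + n(n-1)/2 = 4 + 36 = 40
I^2 = (-1)^40 = +1


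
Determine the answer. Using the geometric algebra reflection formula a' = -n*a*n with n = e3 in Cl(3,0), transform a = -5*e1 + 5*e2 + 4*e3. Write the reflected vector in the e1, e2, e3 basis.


Reflection formula: a' = -n*a*n, with n = e3 (unit vector, n^2 = 1).
For reflection through hyperplane perp to e3:
The component along e3 flips sign, others stay.
a = (-5, 5, 4)
a' = (-5, 5, -4)
a' = -5*e1 + 5*e2 - 4*e3


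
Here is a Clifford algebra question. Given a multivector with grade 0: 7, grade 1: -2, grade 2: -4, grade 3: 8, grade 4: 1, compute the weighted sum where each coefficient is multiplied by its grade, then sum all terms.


Grade-weighted sum = sum of grade_k * coefficient_k
0*7 = 0
1*(-2) = -2
2*(-4) = -8
3*8 = 24
4*1 = 4
Total = 0 + (-2) + (-8) + 24 + 4 = 18


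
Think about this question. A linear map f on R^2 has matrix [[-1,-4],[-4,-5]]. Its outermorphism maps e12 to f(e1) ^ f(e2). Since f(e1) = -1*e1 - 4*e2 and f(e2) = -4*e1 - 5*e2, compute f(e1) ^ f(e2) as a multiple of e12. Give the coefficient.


The outermorphism of a linear map f sends e1^e2 to f(e1)^f(e2).
f(e1) = -1*e1 - 4*e2
f(e2) = -4*e1 - 5*e2
f(e1) ^ f(e2) = (-1*e1 - 4*e2) ^ (-4*e1 - 5*e2)
= (-1)*(-5)*e12 + (-4)*(-4)*e21
= (5 - 16)*e12
= -11*e12
Coefficient = -11


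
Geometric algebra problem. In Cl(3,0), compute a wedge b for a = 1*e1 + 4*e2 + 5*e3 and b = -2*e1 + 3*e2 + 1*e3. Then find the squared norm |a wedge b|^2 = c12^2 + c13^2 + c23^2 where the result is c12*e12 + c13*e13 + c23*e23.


a wedge b = (a1*b2 - a2*b1)*e12 + (a1*b3 - a3*b1)*e13 + (a2*b3 - a3*b2)*e23
e12 coeff: 1*3 - 4*(-2) = 3 - (-8) = 11
e13 coeff: 1*1 - 5*(-2) = 1 - (-10) = 11
e23 coeff: 4*1 - 5*3 = 4 - 15 = -11
|a wedge b|^2 = 11^2 + 11^2 + (-11)^2
= 121 + 121 + 121
= 363


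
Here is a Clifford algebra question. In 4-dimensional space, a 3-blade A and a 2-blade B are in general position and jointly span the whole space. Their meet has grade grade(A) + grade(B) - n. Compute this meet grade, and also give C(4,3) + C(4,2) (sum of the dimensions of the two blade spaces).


Meet grade = grade(A) + grade(B) - n
= 3 + 2 - 4 = 1
C(4,3) = 4
C(4,2) = 6
dim_A + dim_B = 4 + 6 = 10


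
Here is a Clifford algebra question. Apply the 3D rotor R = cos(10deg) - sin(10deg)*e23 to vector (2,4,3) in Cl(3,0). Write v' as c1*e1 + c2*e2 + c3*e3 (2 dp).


Rotor R = cos(10deg) - sin(10deg)*e23
Rotation angle theta = 2 * 10 = 20 degrees in the e23 plane (e2 -> e3).
The component perpendicular to the plane (e1) is invariant: v'_1 = v1 = 2.00
cos(20deg) = 0.9397, sin(20deg) = 0.3420
v'_2 = v2*cos(theta) - v3*sin(theta) = 4*0.9397 - 3*0.3420 = 2.73
v'_3 = v2*sin(theta) + v3*cos(theta) = 4*0.3420 + 3*0.9397 = 4.19
v' = 2.00*e1 + 2.73*e2 + 4.19*e3


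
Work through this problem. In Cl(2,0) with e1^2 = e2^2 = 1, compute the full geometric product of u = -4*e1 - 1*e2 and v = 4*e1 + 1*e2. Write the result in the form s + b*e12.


Expand: (-4*e1 - 1*e2)(4*e1 + 1*e2)
= (-4)*4*e1e1 + (-4)*1*e1e2 + (-1)*4*e2e1 + (-1)*1*e2e2
Using e1^2 = e2^2 = 1, e2e1 = -e1e2:
Scalar part s = (-4)*4 + (-1)*1 = -16 + (-1) = -17
Bivector part b = (-4)*1 - (-1)*4 = -4 - (-4) = 0
uv = -17 + 0*e12


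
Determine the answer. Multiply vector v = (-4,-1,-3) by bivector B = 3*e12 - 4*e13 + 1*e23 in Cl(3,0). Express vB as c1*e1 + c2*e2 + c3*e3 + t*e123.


vB has grade-1 (vector) and grade-3 (trivector) parts: vB = (v _| B) + (v ^ B).
Vector part <vB>_1:
  e1: -v2*b12 - v3*b13 = -(-1)*(3) - (-3)*(-4) = -9
  e2: v1*b12 - v3*b23 = (-4)*(3) - (-3)*(1) = -9
  e3: v1*b13 + v2*b23 = (-4)*(-4) + (-1)*(1) = 15
Trivector part <vB>_3:
  e123: v1*b23 - v2*b13 + v3*b12 = (-4)*(1) - (-1)*(-4) + (-3)*(3) = -17
vB = -9*e1 - 9*e2 + 15*e3 - 17*e123


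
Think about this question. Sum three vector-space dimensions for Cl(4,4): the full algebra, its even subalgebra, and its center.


n = 4 + 4 = 8
Total dim = 2^8 = 256
Even subalgebra dim = 2^7 = 128
n is even, so center dim = 1
Sum = 256 + 128 + 1 = 385


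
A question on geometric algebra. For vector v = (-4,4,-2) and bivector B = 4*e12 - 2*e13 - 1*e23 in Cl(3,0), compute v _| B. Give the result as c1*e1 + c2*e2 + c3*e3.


Left contraction v _| B = <vB>_1 (grade-1 part of the geometric product vB).
Using e1_|e12 = e2, e2_|e12 = -e1, e1_|e13 = e3, e3_|e13 = -e1, e2_|e23 = e3, e3_|e23 = -e2:
e1 coeff: -v2*b12 - v3*b13 = -(4)*(4) - (-2)*(-2) = -20
e2 coeff: v1*b12 - v3*b23 = (-4)*(4) - (-2)*(-1) = -18
e3 coeff: v1*b13 + v2*b23 = (-4)*(-2) + (4)*(-1) = 4
v _| B = -20*e1 - 18*e2 + 4*e3


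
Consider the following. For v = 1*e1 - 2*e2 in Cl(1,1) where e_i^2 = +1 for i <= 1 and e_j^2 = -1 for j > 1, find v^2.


v^2 = sum of c_i^2 * e_i^2
Positive signature terms (e_i^2 = +1): 1^2 = 1
Negative signature terms (e_j^2 = -1): (-2)^2 = 4
v^2 = 1 - 4 = -3


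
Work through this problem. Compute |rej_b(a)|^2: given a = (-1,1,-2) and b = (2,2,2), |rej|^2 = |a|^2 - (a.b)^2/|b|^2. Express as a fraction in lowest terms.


|a|^2 = (-1)^2 + 1^2 + (-2)^2 = 6
|b|^2 = 2^2 + 2^2 + 2^2 = 12
a . b = (-1)*2 + 1*2 + (-2)*2 = -4
(a.b)^2 = (-4)^2 = 16
|rej|^2 = 6 - 16/12
= (72 - 16)/12
= 56/12
In lowest terms: 14/3


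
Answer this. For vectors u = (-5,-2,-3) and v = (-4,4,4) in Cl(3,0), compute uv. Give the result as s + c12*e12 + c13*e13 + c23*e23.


In Cl(3,0): e_i^2 = 1, e_ie_j = -e_je_i for i != j.
Scalar part = u . v = (-5)*(-4) + (-2)*4 + (-3)*4
= 20 + (-8) + (-12) = 0
e12 coeff = (-5)*4 - (-2)*(-4) = -20 - 8 = -28
e13 coeff = (-5)*4 - (-3)*(-4) = -20 - 12 = -32
e23 coeff = (-2)*4 - (-3)*4 = -8 - (-12) = 4
uv = 0 - 28*e12 - 32*e13 + 4*e23


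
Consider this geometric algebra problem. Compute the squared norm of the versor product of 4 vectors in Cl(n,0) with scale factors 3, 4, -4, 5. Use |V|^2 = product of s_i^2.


Each vector v_i has |v_i|^2 = s_i^2
Squared scales: 3^2 = 9, 4^2 = 16, (-4)^2 = 16, 5^2 = 25
|V|^2 = 9 * 16 * 16 * 25
= 57600


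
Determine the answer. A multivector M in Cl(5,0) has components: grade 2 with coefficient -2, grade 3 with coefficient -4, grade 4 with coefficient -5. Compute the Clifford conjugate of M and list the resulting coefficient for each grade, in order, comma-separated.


Clifford conjugate sign for grade k: (-1)^(k(k+1)/2)
Grade 2: (-1)^(2*3/2) = (-1)^3 = -1, coeff -2 -> 2
Grade 3: (-1)^(3*4/2) = (-1)^6 = 1, coeff -4 -> -4
Grade 4: (-1)^(4*5/2) = (-1)^10 = 1, coeff -5 -> -5
Conjugated coefficients: 2, -4, -5


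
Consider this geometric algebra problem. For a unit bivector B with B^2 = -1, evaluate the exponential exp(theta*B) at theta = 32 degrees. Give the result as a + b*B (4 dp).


For a unit bivector B with B^2 = -1, the exponential series gives
e^(theta*B) = cos(theta) + sin(theta)*B (the GA analogue of Euler's formula).
theta = 32 degrees = 0.558505 rad
cos(32 deg) = 0.8480
sin(32 deg) = 0.5299
exp(theta*B) = 0.8480 + 0.5299*B


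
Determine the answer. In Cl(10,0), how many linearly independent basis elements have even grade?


Even subalgebra dimension = 2^(n-1)
n = 10 + 0 = 10
2^(10 - 1) = 2^9 = 512
Verification: sum of C(10,k) for even k = 1 + 45 + 210 + 210 + 45 + 1 = 512
Result = 512


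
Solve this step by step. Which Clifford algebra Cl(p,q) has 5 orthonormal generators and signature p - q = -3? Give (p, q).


We need p + q = 5 and p - q = -3.
Adding: 2p = 5 + (-3) = 2, so p = 1.
Then q = 5 - 1 = 4.
(p, q) = (1, 4)


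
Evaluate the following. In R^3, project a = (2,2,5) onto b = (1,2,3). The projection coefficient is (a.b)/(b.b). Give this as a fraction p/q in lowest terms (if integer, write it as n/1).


Projection coefficient = (a . b) / (b . b)
a . b = 2*1 + 2*2 + 5*3
= 2 + 4 + 15 = 21
b . b = 1^2 + 2^2 + 3^2
= 1 + 4 + 9 = 14
Coefficient = 21/14
In lowest terms: 3/2


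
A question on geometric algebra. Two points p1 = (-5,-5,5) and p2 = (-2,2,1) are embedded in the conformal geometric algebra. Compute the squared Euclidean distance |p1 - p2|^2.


p1 - p2 = (-3, -7, 4)
|p1 - p2|^2 = (-3)^2 + (-7)^2 + 4^2
= 9 + 49 + 16
= 74


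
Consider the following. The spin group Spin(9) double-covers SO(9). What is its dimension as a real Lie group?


Spin(n) double-covers SO(n); both have Lie algebra so(n) of dimension n(n-1)/2.
n = 9
n(n-1) = 9 * 8 = 72
dim Spin(9) = 72/2 = 36


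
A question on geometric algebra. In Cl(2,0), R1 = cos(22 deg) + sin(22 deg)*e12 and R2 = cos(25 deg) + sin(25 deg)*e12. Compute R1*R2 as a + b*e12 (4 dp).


Same-plane rotors commute and their half-angles add:
R1*R2 = cos(a1 + a2) + sin(a1 + a2)*e12.
a1 + a2 = 22 + 25 = 47 deg
cos(47 deg) = 0.6820
sin(47 deg) = 0.7314
R1*R2 = 0.6820 + 0.7314*e12


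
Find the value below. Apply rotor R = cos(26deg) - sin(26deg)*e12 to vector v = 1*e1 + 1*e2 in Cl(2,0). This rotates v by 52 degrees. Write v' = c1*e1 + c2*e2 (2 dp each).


Rotor R = cos(26deg) - sin(26deg)*e12
Rotation angle theta = 2 * 26 = 52 degrees
v' = R*v*~R rotates v by theta.
cos(52deg) = 0.6157, sin(52deg) = 0.7880
v'_1 = 1*cos(52deg) - 1*sin(52deg)
= 1*0.6157 - 1*0.7880
= -0.17
v'_2 = 1*sin(52deg) + 1*cos(52deg)
= 1*0.7880 + 1*0.6157
= 1.40
v' = -0.17*e1 + 1.40*e2


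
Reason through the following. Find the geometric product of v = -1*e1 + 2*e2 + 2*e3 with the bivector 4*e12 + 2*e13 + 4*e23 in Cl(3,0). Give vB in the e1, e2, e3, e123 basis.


vB has grade-1 (vector) and grade-3 (trivector) parts: vB = (v _| B) + (v ^ B).
Vector part <vB>_1:
  e1: -v2*b12 - v3*b13 = -(2)*(4) - (2)*(2) = -12
  e2: v1*b12 - v3*b23 = (-1)*(4) - (2)*(4) = -12
  e3: v1*b13 + v2*b23 = (-1)*(2) + (2)*(4) = 6
Trivector part <vB>_3:
  e123: v1*b23 - v2*b13 + v3*b12 = (-1)*(4) - (2)*(2) + (2)*(4) = 0
vB = -12*e1 - 12*e2 + 6*e3 + 0*e123


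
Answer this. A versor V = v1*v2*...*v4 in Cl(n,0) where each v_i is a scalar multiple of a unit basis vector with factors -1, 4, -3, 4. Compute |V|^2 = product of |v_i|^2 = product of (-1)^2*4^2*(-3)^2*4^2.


Each vector v_i has |v_i|^2 = s_i^2
Squared scales: (-1)^2 = 1, 4^2 = 16, (-3)^2 = 9, 4^2 = 16
|V|^2 = 1 * 16 * 9 * 16
= 2304


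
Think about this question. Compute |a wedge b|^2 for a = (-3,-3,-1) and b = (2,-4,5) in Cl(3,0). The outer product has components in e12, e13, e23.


a wedge b = (a1*b2 - a2*b1)*e12 + (a1*b3 - a3*b1)*e13 + (a2*b3 - a3*b2)*e23
e12 coeff: (-3)*(-4) - (-3)*2 = 12 - (-6) = 18
e13 coeff: (-3)*5 - (-1)*2 = -15 - (-2) = -13
e23 coeff: (-3)*5 - (-1)*(-4) = -15 - 4 = -19
|a wedge b|^2 = 18^2 + (-13)^2 + (-19)^2
= 324 + 169 + 361
= 854


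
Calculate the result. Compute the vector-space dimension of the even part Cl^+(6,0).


Even subalgebra dimension = 2^(n-1)
n = 6 + 0 = 6
2^(6 - 1) = 2^5 = 32
Verification: sum of C(6,k) for even k = 1 + 15 + 15 + 1 = 32
Result = 32


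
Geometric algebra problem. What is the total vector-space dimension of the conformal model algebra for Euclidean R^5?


The conformal model of R^5 uses Cl(6,1): the 5 Euclidean generators plus two extra orthogonal generators e+ (e+^2 = +1) and e- (e-^2 = -1), from which the null vectors e0, einf are built.
Number of generators m = 5 + 2 = 7.
dim Cl(p,q) = 2^m = 2^7 = 128


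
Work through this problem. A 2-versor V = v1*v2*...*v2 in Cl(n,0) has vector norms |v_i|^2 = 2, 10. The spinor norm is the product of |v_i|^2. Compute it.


Spinor norm N(V) = |v1|^2 * |v2|^2 * ... * |v2|^2
= 2 * 10
Running product: 2, 20
N(V) = 20


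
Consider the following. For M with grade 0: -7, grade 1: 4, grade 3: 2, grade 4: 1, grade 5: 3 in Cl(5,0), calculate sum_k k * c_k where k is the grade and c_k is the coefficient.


Grade-weighted sum = sum of grade_k * coefficient_k
0*(-7) = 0
1*4 = 4
3*2 = 6
4*1 = 4
5*3 = 15
Total = 0 + 4 + 6 + 4 + 15 = 29


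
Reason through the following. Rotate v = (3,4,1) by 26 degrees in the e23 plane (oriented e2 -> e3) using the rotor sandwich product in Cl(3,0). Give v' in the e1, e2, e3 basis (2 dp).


Rotor R = cos(13deg) - sin(13deg)*e23
Rotation angle theta = 2 * 13 = 26 degrees in the e23 plane (e2 -> e3).
The component perpendicular to the plane (e1) is invariant: v'_1 = v1 = 3.00
cos(26deg) = 0.8988, sin(26deg) = 0.4384
v'_2 = v2*cos(theta) - v3*sin(theta) = 4*0.8988 - 1*0.4384 = 3.16
v'_3 = v2*sin(theta) + v3*cos(theta) = 4*0.4384 + 1*0.8988 = 2.65
v' = 3.00*e1 + 3.16*e2 + 2.65*e3


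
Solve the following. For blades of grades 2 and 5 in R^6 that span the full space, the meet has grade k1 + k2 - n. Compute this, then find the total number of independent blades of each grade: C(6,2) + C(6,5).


Meet grade = grade(A) + grade(B) - n
= 2 + 5 - 6 = 1
C(6,2) = 15
C(6,5) = 6
dim_A + dim_B = 15 + 6 = 21


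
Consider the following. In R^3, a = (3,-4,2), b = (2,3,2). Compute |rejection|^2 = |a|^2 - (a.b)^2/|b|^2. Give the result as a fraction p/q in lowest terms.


|a|^2 = 3^2 + (-4)^2 + 2^2 = 29
|b|^2 = 2^2 + 3^2 + 2^2 = 17
a . b = 3*2 + (-4)*3 + 2*2 = -2
(a.b)^2 = (-2)^2 = 4
|rej|^2 = 29 - 4/17
= (493 - 4)/17
= 489/17
In lowest terms: 489/17


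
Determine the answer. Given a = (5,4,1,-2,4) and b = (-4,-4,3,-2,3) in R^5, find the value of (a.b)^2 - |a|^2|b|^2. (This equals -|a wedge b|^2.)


a . b = 5*(-4) + 4*(-4) + 1*3 + (-2)*(-2) + 4*3
= -20 + (-16) + 3 + 4 + 12 = -17
|a|^2 = 5^2 + 4^2 + 1^2 + (-2)^2 + 4^2 = 62
|b|^2 = (-4)^2 + (-4)^2 + 3^2 + (-2)^2 + 3^2 = 54
(a.b)^2 = (-17)^2 = 289
|a|^2 * |b|^2 = 62 * 54 = 3348
Result = 289 - 3348 = -3059


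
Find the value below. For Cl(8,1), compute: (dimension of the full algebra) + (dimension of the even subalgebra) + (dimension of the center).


n = 8 + 1 = 9
Total dim = 2^9 = 512
Even subalgebra dim = 2^8 = 256
n is odd, so center dim = 2
Sum = 512 + 256 + 2 = 770


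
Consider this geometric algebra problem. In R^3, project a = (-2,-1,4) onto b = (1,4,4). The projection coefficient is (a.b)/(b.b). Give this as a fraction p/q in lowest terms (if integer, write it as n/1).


Projection coefficient = (a . b) / (b . b)
a . b = (-2)*1 + (-1)*4 + 4*4
= -2 + (-4) + 16 = 10
b . b = 1^2 + 4^2 + 4^2
= 1 + 16 + 16 = 33
Coefficient = 10/33
In lowest terms: 10/33


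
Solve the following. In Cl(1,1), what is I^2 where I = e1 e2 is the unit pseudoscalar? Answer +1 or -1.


The pseudoscalar I = e1...e_n (product of all n generators) of Cl(p,q) satisfies I^2 = (-1)^(q + n(n-1)/2).
p = 1, q = 1, n = p + q = 2
n(n-1)/2 = 2 * 1 / 2 = 1
Exponent = q + n(n-1)/2 = 1 + 1 = 2
I^2 = (-1)^2 = +1


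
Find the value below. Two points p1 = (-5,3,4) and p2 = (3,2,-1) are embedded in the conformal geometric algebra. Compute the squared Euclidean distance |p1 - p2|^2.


p1 - p2 = (-8, 1, 5)
|p1 - p2|^2 = (-8)^2 + 1^2 + 5^2
= 64 + 1 + 25
= 90


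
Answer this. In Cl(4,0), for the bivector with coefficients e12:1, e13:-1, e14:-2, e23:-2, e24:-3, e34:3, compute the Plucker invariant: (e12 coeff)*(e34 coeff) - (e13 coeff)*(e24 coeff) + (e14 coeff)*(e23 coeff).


Plucker relation: af - be + cd
a*f = 1*3 = 3
b*e = (-1)*(-3) = 3
c*d = (-2)*(-2) = 4
af - be + cd = 3 - 3 + 4
= 4


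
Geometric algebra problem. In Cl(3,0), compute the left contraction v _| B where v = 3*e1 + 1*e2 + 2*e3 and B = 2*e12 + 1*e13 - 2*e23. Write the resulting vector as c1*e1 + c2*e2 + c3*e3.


Left contraction v _| B = <vB>_1 (grade-1 part of the geometric product vB).
Using e1_|e12 = e2, e2_|e12 = -e1, e1_|e13 = e3, e3_|e13 = -e1, e2_|e23 = e3, e3_|e23 = -e2:
e1 coeff: -v2*b12 - v3*b13 = -(1)*(2) - (2)*(1) = -4
e2 coeff: v1*b12 - v3*b23 = (3)*(2) - (2)*(-2) = 10
e3 coeff: v1*b13 + v2*b23 = (3)*(1) + (1)*(-2) = 1
v _| B = -4*e1 + 10*e2 + 1*e3


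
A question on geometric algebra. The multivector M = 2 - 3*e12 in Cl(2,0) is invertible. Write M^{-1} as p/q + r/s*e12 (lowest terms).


M = 2 - 3*e12, where e12^2 = -1.
Since M commutes with its reverse ~M = a - b*e12, M * ~M = a^2 - b^2*e12^2 = a^2 + b^2.
So M^{-1} = ~M / (a^2 + b^2) = (a - b*e12)/(a^2 + b^2).
a^2 + b^2 = 4 + 9 = 13
Scalar part = 2/13 = 2/13
Bivector coeff = 3/13 = 3/13
M^{-1} = 2/13 + 3/13*e12


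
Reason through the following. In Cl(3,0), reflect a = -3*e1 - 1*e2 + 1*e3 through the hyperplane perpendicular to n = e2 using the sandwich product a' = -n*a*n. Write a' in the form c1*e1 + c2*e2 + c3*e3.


Reflection formula: a' = -n*a*n, with n = e2 (unit vector, n^2 = 1).
For reflection through hyperplane perp to e2:
The component along e2 flips sign, others stay.
a = (-3, -1, 1)
a' = (-3, 1, 1)
a' = -3*e1 + 1*e2 + 1*e3


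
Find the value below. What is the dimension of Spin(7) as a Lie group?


Spin(n) double-covers SO(n); both have Lie algebra so(n) of dimension n(n-1)/2.
n = 7
n(n-1) = 7 * 6 = 42
dim Spin(7) = 42/2 = 21


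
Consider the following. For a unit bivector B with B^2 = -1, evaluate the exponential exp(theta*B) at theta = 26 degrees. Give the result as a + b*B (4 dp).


For a unit bivector B with B^2 = -1, the exponential series gives
e^(theta*B) = cos(theta) + sin(theta)*B (the GA analogue of Euler's formula).
theta = 26 degrees = 0.453786 rad
cos(26 deg) = 0.8988
sin(26 deg) = 0.4384
exp(theta*B) = 0.8988 + 0.4384*B


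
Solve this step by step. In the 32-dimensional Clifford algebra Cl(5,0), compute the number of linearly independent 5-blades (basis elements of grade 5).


Number of grade-k basis blades in Cl(p,q) with n = p + q is C(n, k).
n = 5 + 0 = 5
C(5, 5) = 5! / (5! * 0!)
= 120 / (120 * 1)
= 1


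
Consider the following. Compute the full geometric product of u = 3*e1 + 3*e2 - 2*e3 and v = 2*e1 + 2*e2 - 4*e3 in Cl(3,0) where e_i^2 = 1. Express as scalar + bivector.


In Cl(3,0): e_i^2 = 1, e_ie_j = -e_je_i for i != j.
Scalar part = u . v = 3*2 + 3*2 + (-2)*(-4)
= 6 + 6 + 8 = 20
e12 coeff = 3*2 - 3*2 = 6 - 6 = 0
e13 coeff = 3*(-4) - (-2)*2 = -12 - (-4) = -8
e23 coeff = 3*(-4) - (-2)*2 = -12 - (-4) = -8
uv = 20 + 0*e12 - 8*e13 - 8*e23


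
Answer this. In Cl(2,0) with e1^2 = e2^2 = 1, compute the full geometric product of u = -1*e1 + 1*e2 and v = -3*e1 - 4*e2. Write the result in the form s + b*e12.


Expand: (-1*e1 + 1*e2)(-3*e1 - 4*e2)
= (-1)*(-3)*e1e1 + (-1)*(-4)*e1e2 + 1*(-3)*e2e1 + 1*(-4)*e2e2
Using e1^2 = e2^2 = 1, e2e1 = -e1e2:
Scalar part s = (-1)*(-3) + 1*(-4) = 3 + (-4) = -1
Bivector part b = (-1)*(-4) - 1*(-3) = 4 - (-3) = 7
uv = -1 + 7*e12


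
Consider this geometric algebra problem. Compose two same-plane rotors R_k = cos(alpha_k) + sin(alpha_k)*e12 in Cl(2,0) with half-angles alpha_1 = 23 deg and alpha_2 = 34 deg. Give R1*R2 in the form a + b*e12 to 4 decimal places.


Same-plane rotors commute and their half-angles add:
R1*R2 = cos(a1 + a2) + sin(a1 + a2)*e12.
a1 + a2 = 23 + 34 = 57 deg
cos(57 deg) = 0.5446
sin(57 deg) = 0.8387
R1*R2 = 0.5446 + 0.8387*e12


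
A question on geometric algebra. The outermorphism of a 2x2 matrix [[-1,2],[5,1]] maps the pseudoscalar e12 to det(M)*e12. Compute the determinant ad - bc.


The outermorphism of a linear map f sends e1^e2 to f(e1)^f(e2).
f(e1) = -1*e1 + 5*e2
f(e2) = 2*e1 + 1*e2
f(e1) ^ f(e2) = (-1*e1 + 5*e2) ^ (2*e1 + 1*e2)
= (-1)*1*e12 + 5*2*e21
= (-1 - 10)*e12
= -11*e12
Coefficient = -11


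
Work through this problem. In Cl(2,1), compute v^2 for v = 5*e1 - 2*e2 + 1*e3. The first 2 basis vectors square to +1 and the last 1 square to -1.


v^2 = sum of c_i^2 * e_i^2
Positive signature terms (e_i^2 = +1): 5^2 + (-2)^2 = 29
Negative signature terms (e_j^2 = -1): 1^2 = 1
v^2 = 29 - 1 = 28


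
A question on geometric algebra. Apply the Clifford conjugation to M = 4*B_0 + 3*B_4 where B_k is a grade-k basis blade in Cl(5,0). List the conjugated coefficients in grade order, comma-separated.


Clifford conjugate sign for grade k: (-1)^(k(k+1)/2)
Grade 0: (-1)^(0*1/2) = (-1)^0 = 1, coeff 4 -> 4
Grade 4: (-1)^(4*5/2) = (-1)^10 = 1, coeff 3 -> 3
Conjugated coefficients: 4, 3


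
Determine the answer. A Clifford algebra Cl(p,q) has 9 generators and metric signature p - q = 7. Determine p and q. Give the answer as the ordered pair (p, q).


We need p + q = 9 and p - q = 7.
Adding: 2p = 9 + 7 = 16, so p = 8.
Then q = 9 - 8 = 1.
(p, q) = (8, 1)


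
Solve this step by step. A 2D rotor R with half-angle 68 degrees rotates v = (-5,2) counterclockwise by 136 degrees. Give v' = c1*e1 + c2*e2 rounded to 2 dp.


Rotor R = cos(68deg) - sin(68deg)*e12
Rotation angle theta = 2 * 68 = 136 degrees
v' = R*v*~R rotates v by theta.
cos(136deg) = -0.7193, sin(136deg) = 0.6947
v'_1 = -5*cos(136deg) - 2*sin(136deg)
= -5*(-0.7193) - 2*0.6947
= 2.21
v'_2 = -5*sin(136deg) + 2*cos(136deg)
= -5*0.6947 + 2*(-0.7193)
= -4.91
v' = 2.21*e1 - 4.91*e2


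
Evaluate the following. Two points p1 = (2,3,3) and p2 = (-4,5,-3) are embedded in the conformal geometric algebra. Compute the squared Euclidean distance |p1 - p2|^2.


p1 - p2 = (6, -2, 6)
|p1 - p2|^2 = 6^2 + (-2)^2 + 6^2
= 36 + 4 + 36
= 76


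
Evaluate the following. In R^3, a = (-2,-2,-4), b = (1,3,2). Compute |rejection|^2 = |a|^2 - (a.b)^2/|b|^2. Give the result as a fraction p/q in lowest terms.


|a|^2 = (-2)^2 + (-2)^2 + (-4)^2 = 24
|b|^2 = 1^2 + 3^2 + 2^2 = 14
a . b = (-2)*1 + (-2)*3 + (-4)*2 = -16
(a.b)^2 = (-16)^2 = 256
|rej|^2 = 24 - 256/14
= (336 - 256)/14
= 80/14
In lowest terms: 40/7


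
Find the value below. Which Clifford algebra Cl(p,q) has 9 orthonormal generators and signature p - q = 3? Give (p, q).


We need p + q = 9 and p - q = 3.
Adding: 2p = 9 + 3 = 12, so p = 6.
Then q = 9 - 6 = 3.
(p, q) = (6, 3)


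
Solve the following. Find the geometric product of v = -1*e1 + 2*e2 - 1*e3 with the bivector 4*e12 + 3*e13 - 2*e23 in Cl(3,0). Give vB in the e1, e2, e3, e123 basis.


vB has grade-1 (vector) and grade-3 (trivector) parts: vB = (v _| B) + (v ^ B).
Vector part <vB>_1:
  e1: -v2*b12 - v3*b13 = -(2)*(4) - (-1)*(3) = -5
  e2: v1*b12 - v3*b23 = (-1)*(4) - (-1)*(-2) = -6
  e3: v1*b13 + v2*b23 = (-1)*(3) + (2)*(-2) = -7
Trivector part <vB>_3:
  e123: v1*b23 - v2*b13 + v3*b12 = (-1)*(-2) - (2)*(3) + (-1)*(4) = -8
vB = -5*e1 - 6*e2 - 7*e3 - 8*e123


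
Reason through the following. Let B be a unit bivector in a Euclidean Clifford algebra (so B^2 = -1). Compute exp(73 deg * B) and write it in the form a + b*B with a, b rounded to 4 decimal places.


For a unit bivector B with B^2 = -1, the exponential series gives
e^(theta*B) = cos(theta) + sin(theta)*B (the GA analogue of Euler's formula).
theta = 73 degrees = 1.27409 rad
cos(73 deg) = 0.2924
sin(73 deg) = 0.9563
exp(theta*B) = 0.2924 + 0.9563*B


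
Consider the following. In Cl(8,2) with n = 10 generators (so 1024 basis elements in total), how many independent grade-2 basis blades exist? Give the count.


Number of grade-k basis blades in Cl(p,q) with n = p + q is C(n, k).
n = 8 + 2 = 10
C(10, 2) = 10! / (2! * 8!)
= 3628800 / (2 * 40320)
= 45


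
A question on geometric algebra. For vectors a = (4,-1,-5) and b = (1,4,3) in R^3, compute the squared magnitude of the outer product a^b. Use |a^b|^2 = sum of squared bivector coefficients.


a wedge b = (a1*b2 - a2*b1)*e12 + (a1*b3 - a3*b1)*e13 + (a2*b3 - a3*b2)*e23
e12 coeff: 4*4 - (-1)*1 = 16 - (-1) = 17
e13 coeff: 4*3 - (-5)*1 = 12 - (-5) = 17
e23 coeff: (-1)*3 - (-5)*4 = -3 - (-20) = 17
|a wedge b|^2 = 17^2 + 17^2 + 17^2
= 289 + 289 + 289
= 867


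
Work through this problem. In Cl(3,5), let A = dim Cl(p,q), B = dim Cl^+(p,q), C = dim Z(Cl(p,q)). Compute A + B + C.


n = 3 + 5 = 8
Total dim = 2^8 = 256
Even subalgebra dim = 2^7 = 128
n is even, so center dim = 1
Sum = 256 + 128 + 1 = 385


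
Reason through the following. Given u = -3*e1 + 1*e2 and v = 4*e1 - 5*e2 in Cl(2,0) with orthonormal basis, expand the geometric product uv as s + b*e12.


Expand: (-3*e1 + 1*e2)(4*e1 - 5*e2)
= (-3)*4*e1e1 + (-3)*(-5)*e1e2 + 1*4*e2e1 + 1*(-5)*e2e2
Using e1^2 = e2^2 = 1, e2e1 = -e1e2:
Scalar part s = (-3)*4 + 1*(-5) = -12 + (-5) = -17
Bivector part b = (-3)*(-5) - 1*4 = 15 - 4 = 11
uv = -17 + 11*e12


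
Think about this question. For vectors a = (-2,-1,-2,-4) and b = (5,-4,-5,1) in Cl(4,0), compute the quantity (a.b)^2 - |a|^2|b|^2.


a . b = (-2)*5 + (-1)*(-4) + (-2)*(-5) + (-4)*1
= -10 + 4 + 10 + (-4) = 0
|a|^2 = (-2)^2 + (-1)^2 + (-2)^2 + (-4)^2 = 25
|b|^2 = 5^2 + (-4)^2 + (-5)^2 + 1^2 = 67
(a.b)^2 = 0^2 = 0
|a|^2 * |b|^2 = 25 * 67 = 1675
Result = 0 - 1675 = -1675


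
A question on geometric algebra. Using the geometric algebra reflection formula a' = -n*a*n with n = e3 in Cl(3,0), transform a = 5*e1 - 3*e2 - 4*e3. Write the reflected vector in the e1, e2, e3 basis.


Reflection formula: a' = -n*a*n, with n = e3 (unit vector, n^2 = 1).
For reflection through hyperplane perp to e3:
The component along e3 flips sign, others stay.
a = (5, -3, -4)
a' = (5, -3, 4)
a' = 5*e1 - 3*e2 + 4*e3


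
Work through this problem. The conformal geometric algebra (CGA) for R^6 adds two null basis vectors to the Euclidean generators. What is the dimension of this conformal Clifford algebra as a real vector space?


The conformal model of R^6 uses Cl(7,1): the 6 Euclidean generators plus two extra orthogonal generators e+ (e+^2 = +1) and e- (e-^2 = -1), from which the null vectors e0, einf are built.
Number of generators m = 6 + 2 = 8.
dim Cl(p,q) = 2^m = 2^8 = 256


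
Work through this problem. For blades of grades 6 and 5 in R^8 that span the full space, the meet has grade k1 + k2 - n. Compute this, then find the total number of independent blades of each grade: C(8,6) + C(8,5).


Meet grade = grade(A) + grade(B) - n
= 6 + 5 - 8 = 3
C(8,6) = 28
C(8,5) = 56
dim_A + dim_B = 28 + 56 = 84
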